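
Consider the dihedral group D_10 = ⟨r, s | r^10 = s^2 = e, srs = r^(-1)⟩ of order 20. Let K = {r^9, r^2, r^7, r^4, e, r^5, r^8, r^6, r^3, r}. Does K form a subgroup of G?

Yes

|K| = 10 divides |G| = 20, consistent with Lagrange.
K contains the identity, every element's inverse is in K, and K is closed under ·: it is a subgroup.
In fact K = ⟨r^9⟩.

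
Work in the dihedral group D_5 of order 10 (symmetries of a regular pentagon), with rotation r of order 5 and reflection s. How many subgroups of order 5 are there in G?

|G| = 10 and 5 | 10, so subgroups of order 5 are possible by Lagrange.
The subgroups of order 5 are: {e, r, r^2, r^3, r^4}.
So G has 1 subgroup of order 5.

1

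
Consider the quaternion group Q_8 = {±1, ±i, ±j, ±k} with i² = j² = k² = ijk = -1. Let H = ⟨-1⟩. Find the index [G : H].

|⟨-1⟩| = 2 and |G| = 8.
By Lagrange, [G : H] = |G|/|H| = 8/2 = 4.

4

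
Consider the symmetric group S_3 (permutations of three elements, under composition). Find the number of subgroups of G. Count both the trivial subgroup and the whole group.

6

|G| = 6, so by Lagrange every subgroup order divides 6. Divisors: 1, 2, 3, 6.
Subgroups by order — order 1: 1; order 2: 3; order 3: 1; order 6: 1.
Total: 1 + 3 + 1 + 1 = 6.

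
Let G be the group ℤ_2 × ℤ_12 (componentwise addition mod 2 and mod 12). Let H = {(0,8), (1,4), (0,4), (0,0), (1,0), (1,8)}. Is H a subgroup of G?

Yes

|H| = 6 divides |G| = 24, consistent with Lagrange.
H contains the identity, every element's inverse is in H, and H is closed under +: it is a subgroup.
In fact H = ⟨(1,8)⟩.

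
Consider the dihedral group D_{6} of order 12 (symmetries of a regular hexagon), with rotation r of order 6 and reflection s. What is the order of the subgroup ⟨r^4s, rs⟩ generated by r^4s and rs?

4

|⟨r^4s⟩| = 2 and |⟨rs⟩| = 2, so |H| is a multiple of lcm(2, 2) = 2 and divides |G| = 12.
Closing under the operation: H = {e, r^3, rs, r^4s}, so |H| = 4.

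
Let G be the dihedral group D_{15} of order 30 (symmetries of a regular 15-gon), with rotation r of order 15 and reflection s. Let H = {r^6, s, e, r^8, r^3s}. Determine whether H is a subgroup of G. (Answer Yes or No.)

No

r^6 ∈ H but its inverse r^9 ∉ H, so H is not a subgroup.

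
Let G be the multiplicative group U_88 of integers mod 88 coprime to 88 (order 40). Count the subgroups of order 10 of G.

7

|G| = 40 and 10 | 40, so subgroups of order 10 are possible by Lagrange.
The subgroups of order 10 are: {1, 9, 13, 21, 25, 29, 49, 61, 81, 85}; {1, 9, 15, 23, 25, 31, 47, 49, 71, 81}; {1, 9, 17, 25, 41, 49, 57, 65, 73, 81}; {1, 9, 19, 25, 35, 43, 49, 51, 81, 83}; … (7 in all).
So G has 7 subgroups of order 10.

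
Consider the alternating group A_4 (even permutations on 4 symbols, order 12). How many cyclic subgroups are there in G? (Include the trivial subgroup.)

8

A cyclic subgroup of order d is generated by each of its φ(d) elements of order d, so the cyclic subgroups of order d number (#elements of order d)/φ(d).
Cyclic subgroups by order — order 1: 1; order 2: 3; order 3: 4.
Total: 8.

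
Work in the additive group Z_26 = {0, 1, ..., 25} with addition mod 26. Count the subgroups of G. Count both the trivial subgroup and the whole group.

A cyclic group of order 26 has exactly one subgroup for each divisor of 26.
Divisors of 26: 1, 2, 13, 26.
So Z_26 has 4 subgroups.

4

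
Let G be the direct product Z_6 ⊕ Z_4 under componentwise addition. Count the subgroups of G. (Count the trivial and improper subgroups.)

|G| = 24, so by Lagrange every subgroup order divides 24. Divisors: 1, 2, 3, 4, 6, 8, 12, 24.
Subgroups by order — order 1: 1; order 2: 3; order 3: 1; order 4: 3; order 6: 3; order 8: 1; order 12: 3; order 24: 1.
Total: 1 + 3 + 1 + 3 + 3 + 1 + 3 + 1 = 16.

16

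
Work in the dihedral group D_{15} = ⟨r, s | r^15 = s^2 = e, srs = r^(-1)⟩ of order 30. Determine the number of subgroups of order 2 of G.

|G| = 30 and 2 | 30, so subgroups of order 2 are possible by Lagrange.
The subgroups of order 2 are: {e, r^10s}; {e, r^11s}; {e, r^12s}; {e, r^13s}; … (15 in all).
So G has 15 subgroups of order 2.

15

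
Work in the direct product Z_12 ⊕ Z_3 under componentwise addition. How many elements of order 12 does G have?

16

An element (a,b) has order lcm(ord(a), ord(b)); count pairs with lcm equal to 12.
Enumerating gives 16 such elements.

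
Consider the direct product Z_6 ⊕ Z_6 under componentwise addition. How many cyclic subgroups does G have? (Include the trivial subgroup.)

Each element a generates a cyclic subgroup ⟨a⟩; distinct elements may generate the same one (a cyclic group of order d has φ(d) generators).
Cyclic subgroups by order — order 1: 1; order 2: 3; order 3: 4; order 6: 12.
Total: 20.

20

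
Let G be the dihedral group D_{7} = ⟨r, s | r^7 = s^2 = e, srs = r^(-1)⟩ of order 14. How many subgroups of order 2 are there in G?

|G| = 14 and 2 | 14, so subgroups of order 2 are possible by Lagrange.
The subgroups of order 2 are: {e, r^2s}; {e, r^3s}; {e, r^4s}; {e, r^5s}; … (7 in all).
So G has 7 subgroups of order 2.

7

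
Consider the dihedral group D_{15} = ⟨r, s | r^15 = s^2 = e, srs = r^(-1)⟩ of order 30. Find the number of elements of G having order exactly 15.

8

The elements of order 15 are: r, r^2, r^4, r^7, r^8, r^11, r^13, r^14.
That's 8.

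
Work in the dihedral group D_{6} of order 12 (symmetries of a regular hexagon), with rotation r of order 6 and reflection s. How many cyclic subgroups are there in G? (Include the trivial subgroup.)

10

Each element a generates a cyclic subgroup ⟨a⟩; distinct elements may generate the same one (a cyclic group of order d has φ(d) generators).
Cyclic subgroups by order — order 1: 1; order 2: 7; order 3: 1; order 6: 1.
Total: 10.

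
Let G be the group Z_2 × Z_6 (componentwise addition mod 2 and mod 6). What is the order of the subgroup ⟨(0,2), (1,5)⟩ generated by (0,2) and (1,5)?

|⟨(0,2)⟩| = 3 and |⟨(1,5)⟩| = 6, so |H| is a multiple of lcm(3, 6) = 6 and divides |G| = 12.
Closing under the operation: H = {(0,0), (0,2), (0,4), (1,1), (1,3), (1,5)}, so |H| = 6.

6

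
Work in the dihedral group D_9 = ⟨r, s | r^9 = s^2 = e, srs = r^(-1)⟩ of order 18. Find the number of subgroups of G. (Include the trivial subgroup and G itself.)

16

|G| = 18, so by Lagrange every subgroup order divides 18. Divisors: 1, 2, 3, 6, 9, 18.
Subgroups by order — order 1: 1; order 2: 9; order 3: 1; order 6: 3; order 9: 1; order 18: 1.
Total: 1 + 9 + 1 + 3 + 1 + 1 = 16.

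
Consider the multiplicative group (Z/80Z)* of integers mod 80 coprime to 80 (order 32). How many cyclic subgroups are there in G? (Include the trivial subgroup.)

20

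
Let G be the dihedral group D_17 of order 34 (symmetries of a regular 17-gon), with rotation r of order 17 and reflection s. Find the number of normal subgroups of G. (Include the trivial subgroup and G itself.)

G has 20 subgroups. Checking conjugation-invariance by order — order 1: 1/1 normal; order 2: 0/17 normal; order 17: 1/1 normal; order 34: 1/1 normal.
Total normal subgroups: 3.

3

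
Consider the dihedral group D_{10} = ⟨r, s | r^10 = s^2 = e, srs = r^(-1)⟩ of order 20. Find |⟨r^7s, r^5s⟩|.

|⟨r^7s⟩| = 2 and |⟨r^5s⟩| = 2, so |H| is a multiple of lcm(2, 2) = 2 and divides |G| = 20.
Closing under the operation: H = {e, r^2, r^4, r^6, r^8, rs, r^3s, r^5s, r^7s, r^9s}, so |H| = 10.

10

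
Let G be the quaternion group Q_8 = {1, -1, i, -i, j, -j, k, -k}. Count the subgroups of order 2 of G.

1

|G| = 8 and 2 | 8, so subgroups of order 2 are possible by Lagrange.
The subgroups of order 2 are: {1, -1}.
So G has 1 subgroup of order 2.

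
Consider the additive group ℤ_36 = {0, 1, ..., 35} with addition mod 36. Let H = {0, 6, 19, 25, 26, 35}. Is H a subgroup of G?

No

35 ∈ H but its inverse 1 ∉ H, so H is not a subgroup.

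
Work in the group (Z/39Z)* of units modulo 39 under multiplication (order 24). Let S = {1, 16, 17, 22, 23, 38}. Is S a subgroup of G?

|S| = 6 divides |G| = 24, consistent with Lagrange.
S contains the identity, every element's inverse is in S, and S is closed under ·: it is a subgroup.
In fact S = ⟨17⟩.

Yes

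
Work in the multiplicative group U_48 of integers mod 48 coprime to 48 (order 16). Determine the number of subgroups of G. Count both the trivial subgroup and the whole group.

27

|G| = 16, so by Lagrange every subgroup order divides 16. Divisors: 1, 2, 4, 8, 16.
Subgroups by order — order 1: 1; order 2: 7; order 4: 11; order 8: 7; order 16: 1.
Total: 1 + 7 + 11 + 7 + 1 = 27.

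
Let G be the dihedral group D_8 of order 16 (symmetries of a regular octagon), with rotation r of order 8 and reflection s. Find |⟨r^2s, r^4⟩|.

4

|⟨r^2s⟩| = 2 and |⟨r^4⟩| = 2, so |H| is a multiple of lcm(2, 2) = 2 and divides |G| = 16.
Closing under the operation: H = {e, r^4, r^2s, r^6s}, so |H| = 4.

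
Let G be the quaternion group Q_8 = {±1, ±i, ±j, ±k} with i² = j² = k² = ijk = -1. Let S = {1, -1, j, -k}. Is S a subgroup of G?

j ∈ S but its inverse -j ∉ S, so S is not a subgroup.

No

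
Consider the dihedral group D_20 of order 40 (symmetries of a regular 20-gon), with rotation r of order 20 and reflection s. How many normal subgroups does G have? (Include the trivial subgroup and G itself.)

9

G has 48 subgroups. Checking conjugation-invariance by order — order 1: 1/1 normal; order 2: 1/21 normal; order 4: 1/11 normal; order 5: 1/1 normal; order 8: 0/5 normal; order 10: 1/5 normal; order 20: 3/3 normal; order 40: 1/1 normal.
Total normal subgroups: 9.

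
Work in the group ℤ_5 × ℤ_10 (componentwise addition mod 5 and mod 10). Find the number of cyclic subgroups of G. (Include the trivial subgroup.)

Group the elements of G by the cyclic subgroup they generate; each cyclic subgroup of order d accounts for φ(d) elements.
Cyclic subgroups by order — order 1: 1; order 2: 1; order 5: 6; order 10: 6.
Total: 14.

14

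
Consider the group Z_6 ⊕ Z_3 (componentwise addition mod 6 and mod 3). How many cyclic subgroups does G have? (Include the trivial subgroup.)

10

A cyclic subgroup of order d is generated by each of its φ(d) elements of order d, so the cyclic subgroups of order d number (#elements of order d)/φ(d).
Cyclic subgroups by order — order 1: 1; order 2: 1; order 3: 4; order 6: 4.
Total: 10.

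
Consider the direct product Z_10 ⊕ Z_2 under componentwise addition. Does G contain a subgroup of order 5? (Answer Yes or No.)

Yes

5 | 20. A subgroup of order 5 is {(0,0), (2,0), (4,0), (6,0), (8,0)}.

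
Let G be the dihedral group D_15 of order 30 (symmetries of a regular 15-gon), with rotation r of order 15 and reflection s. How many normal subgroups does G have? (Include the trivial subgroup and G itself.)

G has 28 subgroups. Checking conjugation-invariance by order — order 1: 1/1 normal; order 2: 0/15 normal; order 3: 1/1 normal; order 5: 1/1 normal; order 6: 0/5 normal; order 10: 0/3 normal; order 15: 1/1 normal; order 30: 1/1 normal.
Total normal subgroups: 5.

5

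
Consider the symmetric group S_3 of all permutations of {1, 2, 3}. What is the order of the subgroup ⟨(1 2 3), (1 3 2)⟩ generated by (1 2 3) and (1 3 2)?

3

|⟨(1 2 3)⟩| = 3 and |⟨(1 3 2)⟩| = 3, so |H| is a multiple of lcm(3, 3) = 3 and divides |G| = 6.
Closing under the operation: H = {e, (1 2 3), (1 3 2)}, so |H| = 3.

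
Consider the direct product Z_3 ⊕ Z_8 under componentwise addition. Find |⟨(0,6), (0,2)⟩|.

4

|⟨(0,6)⟩| = 4 and |⟨(0,2)⟩| = 4, so |H| is a multiple of lcm(4, 4) = 4 and divides |G| = 24.
Closing under the operation: H = {(0,0), (0,2), (0,4), (0,6)}, so |H| = 4.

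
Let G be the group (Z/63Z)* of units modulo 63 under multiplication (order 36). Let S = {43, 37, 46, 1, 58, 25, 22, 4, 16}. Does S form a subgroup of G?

|S| = 9 divides |G| = 36, consistent with Lagrange.
S contains the identity, every element's inverse is in S, and S is closed under ·: it is a subgroup.

Yes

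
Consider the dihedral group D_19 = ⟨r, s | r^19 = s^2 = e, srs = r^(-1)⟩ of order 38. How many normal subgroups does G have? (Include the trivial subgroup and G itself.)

3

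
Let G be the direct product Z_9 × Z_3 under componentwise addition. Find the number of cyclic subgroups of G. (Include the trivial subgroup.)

Each element a generates a cyclic subgroup ⟨a⟩; distinct elements may generate the same one (a cyclic group of order d has φ(d) generators).
Cyclic subgroups by order — order 1: 1; order 3: 4; order 9: 3.
Total: 8.

8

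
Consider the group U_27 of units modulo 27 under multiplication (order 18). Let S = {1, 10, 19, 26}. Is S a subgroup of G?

|S| = 4 does not divide |G| = 18, so by Lagrange S is not a subgroup.

No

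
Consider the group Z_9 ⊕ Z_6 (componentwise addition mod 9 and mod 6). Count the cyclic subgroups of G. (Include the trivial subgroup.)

Each element a generates a cyclic subgroup ⟨a⟩; distinct elements may generate the same one (a cyclic group of order d has φ(d) generators).
Cyclic subgroups by order — order 1: 1; order 2: 1; order 3: 4; order 6: 4; order 9: 3; order 18: 3.
Total: 16.

16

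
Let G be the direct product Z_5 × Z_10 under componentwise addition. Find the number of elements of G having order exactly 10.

An element (a,b) has order lcm(ord(a), ord(b)); count pairs with lcm equal to 10.
Enumerating gives 24 such elements.

24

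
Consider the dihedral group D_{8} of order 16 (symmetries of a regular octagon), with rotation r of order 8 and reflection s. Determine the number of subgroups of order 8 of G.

3

|G| = 16 and 8 | 16, so subgroups of order 8 are possible by Lagrange.
The subgroups of order 8 are: {e, r, r^2, r^3, r^4, r^5, r^6, r^7}; {e, r^2, r^4, r^6, s, r^2s, r^4s, r^6s}; {e, r^2, r^4, r^6, rs, r^3s, r^5s, r^7s}.
So G has 3 subgroups of order 8.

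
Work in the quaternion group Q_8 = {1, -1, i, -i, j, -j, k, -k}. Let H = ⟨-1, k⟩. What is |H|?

4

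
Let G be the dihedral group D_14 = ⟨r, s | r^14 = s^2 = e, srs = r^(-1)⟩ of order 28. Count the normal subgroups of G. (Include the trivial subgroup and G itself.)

G has 28 subgroups. Checking conjugation-invariance by order — order 1: 1/1 normal; order 2: 1/15 normal; order 4: 0/7 normal; order 7: 1/1 normal; order 14: 3/3 normal; order 28: 1/1 normal.
Total normal subgroups: 7.

7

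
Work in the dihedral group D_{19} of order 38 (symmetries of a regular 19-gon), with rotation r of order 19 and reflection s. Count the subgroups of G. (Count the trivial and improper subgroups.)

22

|G| = 38, so by Lagrange every subgroup order divides 38. Divisors: 1, 2, 19, 38.
Subgroups by order — order 1: 1; order 2: 19; order 19: 1; order 38: 1.
Total: 1 + 19 + 1 + 1 = 22.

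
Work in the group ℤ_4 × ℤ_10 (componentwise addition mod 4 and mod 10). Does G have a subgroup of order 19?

19 does not divide |G| = 40, so by Lagrange no subgroup of order 19 exists.

No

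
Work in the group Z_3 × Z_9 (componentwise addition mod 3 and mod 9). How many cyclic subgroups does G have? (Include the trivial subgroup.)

Group the elements of G by the cyclic subgroup they generate; each cyclic subgroup of order d accounts for φ(d) elements.
Cyclic subgroups by order — order 1: 1; order 3: 4; order 9: 3.
Total: 8.

8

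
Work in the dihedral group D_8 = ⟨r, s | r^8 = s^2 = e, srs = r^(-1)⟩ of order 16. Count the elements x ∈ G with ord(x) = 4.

2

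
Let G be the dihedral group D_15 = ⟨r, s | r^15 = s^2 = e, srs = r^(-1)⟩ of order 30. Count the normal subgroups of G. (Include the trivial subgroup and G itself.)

5

G has 28 subgroups. Checking conjugation-invariance by order — order 1: 1/1 normal; order 2: 0/15 normal; order 3: 1/1 normal; order 5: 1/1 normal; order 6: 0/5 normal; order 10: 0/3 normal; order 15: 1/1 normal; order 30: 1/1 normal.
Total normal subgroups: 5.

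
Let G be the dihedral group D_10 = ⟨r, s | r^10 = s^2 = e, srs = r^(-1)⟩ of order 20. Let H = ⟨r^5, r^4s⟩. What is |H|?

|⟨r^5⟩| = 2 and |⟨r^4s⟩| = 2, so |H| is a multiple of lcm(2, 2) = 2 and divides |G| = 20.
Closing under the operation: H = {e, r^5, r^4s, r^9s}, so |H| = 4.

4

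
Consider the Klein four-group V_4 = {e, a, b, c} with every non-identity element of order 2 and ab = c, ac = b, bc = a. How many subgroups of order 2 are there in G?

3

|G| = 4 and 2 | 4, so subgroups of order 2 are possible by Lagrange.
The subgroups of order 2 are: {e, a}; {e, b}; {e, c}.
So G has 3 subgroups of order 2.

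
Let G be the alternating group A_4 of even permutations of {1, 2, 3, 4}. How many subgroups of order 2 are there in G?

3

|G| = 12 and 2 | 12, so subgroups of order 2 are possible by Lagrange.
The subgroups of order 2 are: {e, (1 2)(3 4)}; {e, (1 3)(2 4)}; {e, (1 4)(2 3)}.
So G has 3 subgroups of order 2.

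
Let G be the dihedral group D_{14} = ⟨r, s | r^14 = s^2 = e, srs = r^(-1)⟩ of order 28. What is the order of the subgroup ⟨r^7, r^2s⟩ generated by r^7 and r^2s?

4

|⟨r^7⟩| = 2 and |⟨r^2s⟩| = 2, so |H| is a multiple of lcm(2, 2) = 2 and divides |G| = 28.
Closing under the operation: H = {e, r^7, r^2s, r^9s}, so |H| = 4.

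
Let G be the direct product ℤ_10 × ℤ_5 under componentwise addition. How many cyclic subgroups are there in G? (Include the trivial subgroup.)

14

Each element a generates a cyclic subgroup ⟨a⟩; distinct elements may generate the same one (a cyclic group of order d has φ(d) generators).
Cyclic subgroups by order — order 1: 1; order 2: 1; order 5: 6; order 10: 6.
Total: 14.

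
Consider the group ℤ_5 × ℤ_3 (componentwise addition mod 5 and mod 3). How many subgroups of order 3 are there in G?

|G| = 15 and 3 | 15, so subgroups of order 3 are possible by Lagrange.
The subgroups of order 3 are: {(0,0), (0,1), (0,2)}.
So G has 1 subgroup of order 3.

1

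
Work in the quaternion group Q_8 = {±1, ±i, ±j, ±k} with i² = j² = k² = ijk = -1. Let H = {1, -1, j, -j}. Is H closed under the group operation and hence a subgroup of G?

|H| = 4 divides |G| = 8, consistent with Lagrange.
H contains the identity, every element's inverse is in H, and H is closed under ·: it is a subgroup.
In fact H = ⟨j⟩.

Yes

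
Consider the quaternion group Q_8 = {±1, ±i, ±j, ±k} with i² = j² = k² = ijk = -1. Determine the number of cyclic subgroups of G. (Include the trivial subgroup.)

Group the elements of G by the cyclic subgroup they generate; each cyclic subgroup of order d accounts for φ(d) elements.
Cyclic subgroups by order — order 1: 1; order 2: 1; order 4: 3.
Total: 5.

5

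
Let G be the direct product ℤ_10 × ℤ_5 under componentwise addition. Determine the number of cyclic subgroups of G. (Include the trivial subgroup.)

Group the elements of G by the cyclic subgroup they generate; each cyclic subgroup of order d accounts for φ(d) elements.
Cyclic subgroups by order — order 1: 1; order 2: 1; order 5: 6; order 10: 6.
Total: 14.

14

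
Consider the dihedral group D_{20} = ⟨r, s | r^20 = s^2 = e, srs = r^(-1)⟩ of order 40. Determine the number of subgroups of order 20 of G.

|G| = 40 and 20 | 40, so subgroups of order 20 are possible by Lagrange.
The subgroups of order 20 are: {e, r, r^2, r^3, r^4, r^5, r^6, r^7, r^8, r^9, r^10, r^11, r^12, r^13, r^14, r^15, r^16, r^17, r^18, r^19}; {e, r^2, r^4, r^6, r^8, r^10, r^12, r^14, r^16, r^18, s, r^2s, r^4s, r^6s, r^8s, r^10s, r^12s, r^14s, r^16s, r^18s}; {e, r^2, r^4, r^6, r^8, r^10, r^12, r^14, r^16, r^18, rs, r^3s, r^5s, r^7s, r^9s, r^11s, r^13s, r^15s, r^17s, r^19s}.
So G has 3 subgroups of order 20.

3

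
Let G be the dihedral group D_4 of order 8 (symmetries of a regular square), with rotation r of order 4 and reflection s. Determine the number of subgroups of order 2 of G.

|G| = 8 and 2 | 8, so subgroups of order 2 are possible by Lagrange.
The subgroups of order 2 are: {e, r^2}; {e, r^2s}; {e, r^3s}; {e, rs}; … (5 in all).
So G has 5 subgroups of order 2.

5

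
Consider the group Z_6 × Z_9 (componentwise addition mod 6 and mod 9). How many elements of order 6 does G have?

8

An element (a,b) has order lcm(ord(a), ord(b)); count pairs with lcm equal to 6.
Enumerating gives 8 such elements.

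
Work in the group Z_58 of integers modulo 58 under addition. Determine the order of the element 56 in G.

In Z_58, the order of an element a is n/gcd(a, n).
gcd(56, 58) = 2, so |⟨56⟩| = 58/2 = 29.

29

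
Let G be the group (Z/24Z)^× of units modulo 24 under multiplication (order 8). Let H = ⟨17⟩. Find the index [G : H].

4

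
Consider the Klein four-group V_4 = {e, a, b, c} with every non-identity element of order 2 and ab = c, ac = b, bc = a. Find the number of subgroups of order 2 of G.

3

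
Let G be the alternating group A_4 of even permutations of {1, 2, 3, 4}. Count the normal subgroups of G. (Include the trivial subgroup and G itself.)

3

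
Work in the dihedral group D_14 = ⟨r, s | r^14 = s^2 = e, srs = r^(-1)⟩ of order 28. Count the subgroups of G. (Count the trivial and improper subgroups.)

28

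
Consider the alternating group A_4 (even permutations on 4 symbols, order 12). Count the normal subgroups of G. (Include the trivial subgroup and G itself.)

G has 10 subgroups. Checking conjugation-invariance by order — order 1: 1/1 normal; order 2: 0/3 normal; order 3: 0/4 normal; order 4: 1/1 normal; order 12: 1/1 normal.
Total normal subgroups: 3.

3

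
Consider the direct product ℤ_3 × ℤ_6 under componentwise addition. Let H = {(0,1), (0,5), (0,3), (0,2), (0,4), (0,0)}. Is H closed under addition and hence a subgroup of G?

|H| = 6 divides |G| = 18, consistent with Lagrange.
H contains the identity, every element's inverse is in H, and H is closed under +: it is a subgroup.
In fact H = ⟨(0,1)⟩.

Yes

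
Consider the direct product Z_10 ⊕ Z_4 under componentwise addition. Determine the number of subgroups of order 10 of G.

3

|G| = 40 and 10 | 40, so subgroups of order 10 are possible by Lagrange.
The subgroups of order 10 are: {(0,0), (0,2), (2,0), (2,2), (4,0), (4,2), (6,0), (6,2), (8,0), (8,2)}; {(0,0), (1,0), (2,0), (3,0), (4,0), (5,0), (6,0), (7,0), (8,0), (9,0)}; {(0,0), (1,2), (2,0), (3,2), (4,0), (5,2), (6,0), (7,2), (8,0), (9,2)}.
So G has 3 subgroups of order 10.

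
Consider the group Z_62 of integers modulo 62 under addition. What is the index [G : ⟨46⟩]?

|⟨46⟩| = 31 and |G| = 62.
By Lagrange, [G : H] = |G|/|H| = 62/31 = 2.

2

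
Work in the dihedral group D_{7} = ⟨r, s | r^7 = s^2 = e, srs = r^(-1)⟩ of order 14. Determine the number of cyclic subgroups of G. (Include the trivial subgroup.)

9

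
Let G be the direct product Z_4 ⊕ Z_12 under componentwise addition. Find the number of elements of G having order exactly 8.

An element (a,b) has order lcm(ord(a), ord(b)); count pairs with lcm equal to 8.
Enumerating gives 0 such elements.

0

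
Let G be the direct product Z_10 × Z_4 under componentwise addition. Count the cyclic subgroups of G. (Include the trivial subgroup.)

12

Group the elements of G by the cyclic subgroup they generate; each cyclic subgroup of order d accounts for φ(d) elements.
Cyclic subgroups by order — order 1: 1; order 2: 3; order 4: 2; order 5: 1; order 10: 3; order 20: 2.
Total: 12.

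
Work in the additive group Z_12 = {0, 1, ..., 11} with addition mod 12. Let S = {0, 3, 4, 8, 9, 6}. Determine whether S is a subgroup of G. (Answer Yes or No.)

No

Closure fails: 3 + 4 = 7 ∉ S. So S is not a subgroup.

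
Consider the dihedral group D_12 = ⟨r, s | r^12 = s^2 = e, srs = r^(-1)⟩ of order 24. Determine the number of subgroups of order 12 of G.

3

|G| = 24 and 12 | 24, so subgroups of order 12 are possible by Lagrange.
The subgroups of order 12 are: {e, r, r^2, r^3, r^4, r^5, r^6, r^7, r^8, r^9, r^10, r^11}; {e, r^2, r^4, r^6, r^8, r^10, s, r^2s, r^4s, r^6s, r^8s, r^10s}; {e, r^2, r^4, r^6, r^8, r^10, rs, r^3s, r^5s, r^7s, r^9s, r^11s}.
So G has 3 subgroups of order 12.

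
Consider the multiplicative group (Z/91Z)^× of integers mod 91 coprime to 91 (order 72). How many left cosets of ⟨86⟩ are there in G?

6

|⟨86⟩| = 12 and |G| = 72.
By Lagrange, [G : H] = |G|/|H| = 72/12 = 6.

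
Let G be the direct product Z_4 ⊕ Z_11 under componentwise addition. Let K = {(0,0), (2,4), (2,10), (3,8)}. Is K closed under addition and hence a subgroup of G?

No

(2,4) ∈ K but its inverse (2,7) ∉ K, so K is not a subgroup.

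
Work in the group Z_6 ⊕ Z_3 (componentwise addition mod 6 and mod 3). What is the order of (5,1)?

The order of (5,1) in Z_6 × Z_3 is lcm(ord(5) in Z_6, ord(1) in Z_3).
ord(5) = 6 and ord(1) = 3, so |⟨(5,1)⟩| = lcm(6, 3) = 6.

6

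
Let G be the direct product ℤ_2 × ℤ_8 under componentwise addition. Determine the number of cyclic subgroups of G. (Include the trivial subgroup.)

Each element a generates a cyclic subgroup ⟨a⟩; distinct elements may generate the same one (a cyclic group of order d has φ(d) generators).
Cyclic subgroups by order — order 1: 1; order 2: 3; order 4: 2; order 8: 2.
Total: 8.

8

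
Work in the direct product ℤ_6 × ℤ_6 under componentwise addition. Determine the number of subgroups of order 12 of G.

|G| = 36 and 12 | 36, so subgroups of order 12 are possible by Lagrange.
The subgroups of order 12 are: {(0,0), (0,1), (0,2), (0,3), (0,4), (0,5), (3,0), (3,1), (3,2), (3,3), (3,4), (3,5)}; {(0,0), (0,3), (1,0), (1,3), (2,0), (2,3), (3,0), (3,3), (4,0), (4,3), (5,0), (5,3)}; {(0,0), (0,3), (1,1), (1,4), (2,2), (2,5), (3,0), (3,3), (4,1), (4,4), (5,2), (5,5)}; {(0,0), (0,3), (1,2), (1,5), (2,1), (2,4), (3,0), (3,3), (4,2), (4,5), (5,1), (5,4)}.
So G has 4 subgroups of order 12.

4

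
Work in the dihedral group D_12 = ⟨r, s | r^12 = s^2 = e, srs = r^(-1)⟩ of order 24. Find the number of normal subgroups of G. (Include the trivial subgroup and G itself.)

G has 34 subgroups. Checking conjugation-invariance by order — order 1: 1/1 normal; order 2: 1/13 normal; order 3: 1/1 normal; order 4: 1/7 normal; order 6: 1/5 normal; order 8: 0/3 normal; order 12: 3/3 normal; order 24: 1/1 normal.
Total normal subgroups: 9.

9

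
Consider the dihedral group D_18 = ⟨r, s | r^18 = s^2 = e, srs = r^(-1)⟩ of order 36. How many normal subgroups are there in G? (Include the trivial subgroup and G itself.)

G has 45 subgroups. Checking conjugation-invariance by order — order 1: 1/1 normal; order 2: 1/19 normal; order 3: 1/1 normal; order 4: 0/9 normal; order 6: 1/7 normal; order 9: 1/1 normal; order 12: 0/3 normal; order 18: 3/3 normal; order 36: 1/1 normal.
Total normal subgroups: 9.

9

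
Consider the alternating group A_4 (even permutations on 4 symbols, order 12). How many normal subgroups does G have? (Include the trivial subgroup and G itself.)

3

G has 10 subgroups. Checking conjugation-invariance by order — order 1: 1/1 normal; order 2: 0/3 normal; order 3: 0/4 normal; order 4: 1/1 normal; order 12: 1/1 normal.
Total normal subgroups: 3.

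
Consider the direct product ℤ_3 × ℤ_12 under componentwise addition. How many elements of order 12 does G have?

16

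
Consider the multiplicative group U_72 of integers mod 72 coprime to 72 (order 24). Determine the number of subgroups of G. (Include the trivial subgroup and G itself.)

|G| = 24, so by Lagrange every subgroup order divides 24. Divisors: 1, 2, 3, 4, 6, 8, 12, 24.
Subgroups by order — order 1: 1; order 2: 7; order 3: 1; order 4: 7; order 6: 7; order 8: 1; order 12: 7; order 24: 1.
Total: 1 + 7 + 1 + 7 + 7 + 1 + 7 + 1 = 32.

32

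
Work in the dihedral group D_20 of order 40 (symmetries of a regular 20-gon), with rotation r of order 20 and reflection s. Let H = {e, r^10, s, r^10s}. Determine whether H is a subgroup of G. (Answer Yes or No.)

Yes

|H| = 4 divides |G| = 40, consistent with Lagrange.
H contains the identity, every element's inverse is in H, and H is closed under ·: it is a subgroup.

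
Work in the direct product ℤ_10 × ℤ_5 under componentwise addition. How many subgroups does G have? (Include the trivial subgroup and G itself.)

16

|G| = 50, so by Lagrange every subgroup order divides 50. Divisors: 1, 2, 5, 10, 25, 50.
Subgroups by order — order 1: 1; order 2: 1; order 5: 6; order 10: 6; order 25: 1; order 50: 1.
Total: 1 + 1 + 6 + 6 + 1 + 1 = 16.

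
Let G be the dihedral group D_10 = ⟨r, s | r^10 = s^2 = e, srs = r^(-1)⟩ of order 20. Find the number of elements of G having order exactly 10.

4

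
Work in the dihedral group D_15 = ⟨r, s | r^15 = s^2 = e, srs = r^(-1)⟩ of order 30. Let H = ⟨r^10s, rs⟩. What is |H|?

10

|⟨r^10s⟩| = 2 and |⟨rs⟩| = 2, so |H| is a multiple of lcm(2, 2) = 2 and divides |G| = 30.
Closing under the operation: H = {e, r^3, r^6, r^9, r^12, rs, r^4s, r^7s, r^10s, r^13s}, so |H| = 10.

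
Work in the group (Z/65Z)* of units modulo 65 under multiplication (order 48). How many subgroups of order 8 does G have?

|G| = 48 and 8 | 48, so subgroups of order 8 are possible by Lagrange.
The subgroups of order 8 are: {1, 12, 14, 27, 38, 51, 53, 64}; {1, 8, 14, 18, 47, 51, 57, 64}; {1, 14, 21, 31, 34, 44, 51, 64}.
So G has 3 subgroups of order 8.

3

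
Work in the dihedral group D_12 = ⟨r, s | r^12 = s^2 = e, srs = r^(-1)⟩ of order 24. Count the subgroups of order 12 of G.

3

|G| = 24 and 12 | 24, so subgroups of order 12 are possible by Lagrange.
The subgroups of order 12 are: {e, r, r^2, r^3, r^4, r^5, r^6, r^7, r^8, r^9, r^10, r^11}; {e, r^2, r^4, r^6, r^8, r^10, s, r^2s, r^4s, r^6s, r^8s, r^10s}; {e, r^2, r^4, r^6, r^8, r^10, rs, r^3s, r^5s, r^7s, r^9s, r^11s}.
So G has 3 subgroups of order 12.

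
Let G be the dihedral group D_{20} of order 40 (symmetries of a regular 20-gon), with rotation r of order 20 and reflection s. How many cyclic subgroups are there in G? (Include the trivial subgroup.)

Group the elements of G by the cyclic subgroup they generate; each cyclic subgroup of order d accounts for φ(d) elements.
Cyclic subgroups by order — order 1: 1; order 2: 21; order 4: 1; order 5: 1; order 10: 1; order 20: 1.
Total: 26.

26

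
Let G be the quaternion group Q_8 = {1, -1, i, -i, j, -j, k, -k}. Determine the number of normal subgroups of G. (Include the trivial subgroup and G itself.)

G has 6 subgroups. Checking conjugation-invariance by order — order 1: 1/1 normal; order 2: 1/1 normal; order 4: 3/3 normal; order 8: 1/1 normal.
Total normal subgroups: 6.

6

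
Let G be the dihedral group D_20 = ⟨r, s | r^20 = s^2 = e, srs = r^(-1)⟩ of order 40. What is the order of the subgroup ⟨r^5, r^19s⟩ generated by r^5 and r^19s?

8

|⟨r^5⟩| = 4 and |⟨r^19s⟩| = 2, so |H| is a multiple of lcm(4, 2) = 4 and divides |G| = 40.
Closing under the operation: H = {e, r^5, r^10, r^15, r^4s, r^9s, r^14s, r^19s}, so |H| = 8.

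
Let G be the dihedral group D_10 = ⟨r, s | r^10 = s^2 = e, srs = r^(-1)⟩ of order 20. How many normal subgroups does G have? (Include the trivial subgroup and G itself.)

7

G has 22 subgroups. Checking conjugation-invariance by order — order 1: 1/1 normal; order 2: 1/11 normal; order 4: 0/5 normal; order 5: 1/1 normal; order 10: 3/3 normal; order 20: 1/1 normal.
Total normal subgroups: 7.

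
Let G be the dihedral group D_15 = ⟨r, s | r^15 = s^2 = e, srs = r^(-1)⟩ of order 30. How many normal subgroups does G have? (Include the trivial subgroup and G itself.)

5

G has 28 subgroups. Checking conjugation-invariance by order — order 1: 1/1 normal; order 2: 0/15 normal; order 3: 1/1 normal; order 5: 1/1 normal; order 6: 0/5 normal; order 10: 0/3 normal; order 15: 1/1 normal; order 30: 1/1 normal.
Total normal subgroups: 5.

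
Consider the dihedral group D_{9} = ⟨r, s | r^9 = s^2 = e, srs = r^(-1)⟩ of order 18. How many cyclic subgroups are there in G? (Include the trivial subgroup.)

Each element a generates a cyclic subgroup ⟨a⟩; distinct elements may generate the same one (a cyclic group of order d has φ(d) generators).
Cyclic subgroups by order — order 1: 1; order 2: 9; order 3: 1; order 9: 1.
Total: 12.

12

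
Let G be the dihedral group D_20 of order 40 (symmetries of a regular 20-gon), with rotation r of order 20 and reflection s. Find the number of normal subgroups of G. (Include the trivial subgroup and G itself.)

9

G has 48 subgroups. Checking conjugation-invariance by order — order 1: 1/1 normal; order 2: 1/21 normal; order 4: 1/11 normal; order 5: 1/1 normal; order 8: 0/5 normal; order 10: 1/5 normal; order 20: 3/3 normal; order 40: 1/1 normal.
Total normal subgroups: 9.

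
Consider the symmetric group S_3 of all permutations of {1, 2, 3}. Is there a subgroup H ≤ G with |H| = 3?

Yes

3 | 6. A subgroup of order 3 is {e, (1 2 3), (1 3 2)}.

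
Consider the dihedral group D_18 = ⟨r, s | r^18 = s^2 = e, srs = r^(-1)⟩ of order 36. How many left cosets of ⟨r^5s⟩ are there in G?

18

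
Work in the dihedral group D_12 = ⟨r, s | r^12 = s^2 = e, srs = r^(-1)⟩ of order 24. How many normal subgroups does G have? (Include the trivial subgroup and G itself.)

G has 34 subgroups. Checking conjugation-invariance by order — order 1: 1/1 normal; order 2: 1/13 normal; order 3: 1/1 normal; order 4: 1/7 normal; order 6: 1/5 normal; order 8: 0/3 normal; order 12: 3/3 normal; order 24: 1/1 normal.
Total normal subgroups: 9.

9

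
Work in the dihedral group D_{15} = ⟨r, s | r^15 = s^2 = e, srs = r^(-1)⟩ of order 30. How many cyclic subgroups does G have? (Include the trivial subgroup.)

A cyclic subgroup of order d is generated by each of its φ(d) elements of order d, so the cyclic subgroups of order d number (#elements of order d)/φ(d).
Cyclic subgroups by order — order 1: 1; order 2: 15; order 3: 1; order 5: 1; order 15: 1.
Total: 19.

19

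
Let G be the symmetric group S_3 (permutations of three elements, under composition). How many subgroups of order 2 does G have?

3

|G| = 6 and 2 | 6, so subgroups of order 2 are possible by Lagrange.
The subgroups of order 2 are: {e, (1 2)}; {e, (1 3)}; {e, (2 3)}.
So G has 3 subgroups of order 2.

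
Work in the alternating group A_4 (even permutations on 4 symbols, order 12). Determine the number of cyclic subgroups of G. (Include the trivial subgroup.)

8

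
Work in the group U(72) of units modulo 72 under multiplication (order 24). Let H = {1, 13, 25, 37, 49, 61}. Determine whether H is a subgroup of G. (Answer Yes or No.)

|H| = 6 divides |G| = 24, consistent with Lagrange.
H contains the identity, every element's inverse is in H, and H is closed under ·: it is a subgroup.
In fact H = ⟨61⟩.

Yes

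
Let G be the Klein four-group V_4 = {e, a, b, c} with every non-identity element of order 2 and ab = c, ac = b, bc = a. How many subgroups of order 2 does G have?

3

|G| = 4 and 2 | 4, so subgroups of order 2 are possible by Lagrange.
The subgroups of order 2 are: {e, a}; {e, b}; {e, c}.
So G has 3 subgroups of order 2.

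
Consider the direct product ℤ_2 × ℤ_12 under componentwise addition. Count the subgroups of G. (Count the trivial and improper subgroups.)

|G| = 24, so by Lagrange every subgroup order divides 24. Divisors: 1, 2, 3, 4, 6, 8, 12, 24.
Subgroups by order — order 1: 1; order 2: 3; order 3: 1; order 4: 3; order 6: 3; order 8: 1; order 12: 3; order 24: 1.
Total: 1 + 3 + 1 + 3 + 3 + 1 + 3 + 1 = 16.

16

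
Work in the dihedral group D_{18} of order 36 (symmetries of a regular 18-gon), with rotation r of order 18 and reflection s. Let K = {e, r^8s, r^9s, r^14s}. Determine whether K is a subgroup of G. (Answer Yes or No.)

Closure fails: r^14s · r^9s = r^5 ∉ K. So K is not a subgroup.

No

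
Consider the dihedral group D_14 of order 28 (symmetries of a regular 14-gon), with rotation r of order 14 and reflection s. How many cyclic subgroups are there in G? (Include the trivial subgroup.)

18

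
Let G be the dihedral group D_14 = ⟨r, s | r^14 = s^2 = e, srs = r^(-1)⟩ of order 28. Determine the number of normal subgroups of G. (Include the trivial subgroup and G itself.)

7

G has 28 subgroups. Checking conjugation-invariance by order — order 1: 1/1 normal; order 2: 1/15 normal; order 4: 0/7 normal; order 7: 1/1 normal; order 14: 3/3 normal; order 28: 1/1 normal.
Total normal subgroups: 7.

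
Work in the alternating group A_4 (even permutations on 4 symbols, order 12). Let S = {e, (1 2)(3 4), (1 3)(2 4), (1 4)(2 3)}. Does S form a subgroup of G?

Yes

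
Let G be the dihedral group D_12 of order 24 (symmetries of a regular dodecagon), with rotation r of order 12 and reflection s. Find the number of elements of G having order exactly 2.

13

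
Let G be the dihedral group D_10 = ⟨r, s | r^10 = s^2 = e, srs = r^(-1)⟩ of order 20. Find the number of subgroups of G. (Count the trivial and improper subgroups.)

22

|G| = 20, so by Lagrange every subgroup order divides 20. Divisors: 1, 2, 4, 5, 10, 20.
Subgroups by order — order 1: 1; order 2: 11; order 4: 5; order 5: 1; order 10: 3; order 20: 1.
Total: 1 + 11 + 5 + 1 + 3 + 1 = 22.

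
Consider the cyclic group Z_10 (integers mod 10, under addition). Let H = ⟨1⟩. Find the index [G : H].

1

|⟨1⟩| = 10 and |G| = 10.
By Lagrange, [G : H] = |G|/|H| = 10/10 = 1.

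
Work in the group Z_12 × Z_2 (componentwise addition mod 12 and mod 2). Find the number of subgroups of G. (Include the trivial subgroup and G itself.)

16

|G| = 24, so by Lagrange every subgroup order divides 24. Divisors: 1, 2, 3, 4, 6, 8, 12, 24.
Subgroups by order — order 1: 1; order 2: 3; order 3: 1; order 4: 3; order 6: 3; order 8: 1; order 12: 3; order 24: 1.
Total: 1 + 3 + 1 + 3 + 3 + 1 + 3 + 1 = 16.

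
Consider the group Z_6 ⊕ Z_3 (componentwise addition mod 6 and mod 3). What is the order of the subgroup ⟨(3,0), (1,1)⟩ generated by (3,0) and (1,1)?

6

|⟨(3,0)⟩| = 2 and |⟨(1,1)⟩| = 6, so |H| is a multiple of lcm(2, 6) = 6 and divides |G| = 18.
Closing under the operation: H = {(0,0), (1,1), (2,2), (3,0), (4,1), (5,2)}, so |H| = 6.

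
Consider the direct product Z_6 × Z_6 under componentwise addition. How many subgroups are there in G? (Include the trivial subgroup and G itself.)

|G| = 36, so by Lagrange every subgroup order divides 36. Divisors: 1, 2, 3, 4, 6, 9, 12, 18, 36.
Subgroups by order — order 1: 1; order 2: 3; order 3: 4; order 4: 1; order 6: 12; order 9: 1; order 12: 4; order 18: 3; order 36: 1.
Total: 1 + 3 + 4 + 1 + 12 + 1 + 4 + 3 + 1 = 30.

30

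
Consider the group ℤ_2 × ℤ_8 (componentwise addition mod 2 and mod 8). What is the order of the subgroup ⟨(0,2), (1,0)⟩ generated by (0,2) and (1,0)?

|⟨(0,2)⟩| = 4 and |⟨(1,0)⟩| = 2, so |H| is a multiple of lcm(4, 2) = 4 and divides |G| = 16.
Closing under the operation: H = {(0,0), (0,2), (0,4), (0,6), (1,0), (1,2), (1,4), (1,6)}, so |H| = 8.

8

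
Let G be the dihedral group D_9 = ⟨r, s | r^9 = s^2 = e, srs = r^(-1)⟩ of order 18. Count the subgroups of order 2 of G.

9

|G| = 18 and 2 | 18, so subgroups of order 2 are possible by Lagrange.
The subgroups of order 2 are: {e, r^2s}; {e, r^3s}; {e, r^4s}; {e, r^5s}; … (9 in all).
So G has 9 subgroups of order 2.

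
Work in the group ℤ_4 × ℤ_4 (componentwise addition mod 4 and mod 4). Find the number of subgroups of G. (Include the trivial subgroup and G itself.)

15

|G| = 16, so by Lagrange every subgroup order divides 16. Divisors: 1, 2, 4, 8, 16.
Subgroups by order — order 1: 1; order 2: 3; order 4: 7; order 8: 3; order 16: 1.
Total: 1 + 3 + 7 + 3 + 1 = 15.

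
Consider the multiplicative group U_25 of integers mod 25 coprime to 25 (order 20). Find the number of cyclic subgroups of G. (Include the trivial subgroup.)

Group the elements of G by the cyclic subgroup they generate; each cyclic subgroup of order d accounts for φ(d) elements.
Cyclic subgroups by order — order 1: 1; order 2: 1; order 4: 1; order 5: 1; order 10: 1; order 20: 1.
Total: 6.

6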